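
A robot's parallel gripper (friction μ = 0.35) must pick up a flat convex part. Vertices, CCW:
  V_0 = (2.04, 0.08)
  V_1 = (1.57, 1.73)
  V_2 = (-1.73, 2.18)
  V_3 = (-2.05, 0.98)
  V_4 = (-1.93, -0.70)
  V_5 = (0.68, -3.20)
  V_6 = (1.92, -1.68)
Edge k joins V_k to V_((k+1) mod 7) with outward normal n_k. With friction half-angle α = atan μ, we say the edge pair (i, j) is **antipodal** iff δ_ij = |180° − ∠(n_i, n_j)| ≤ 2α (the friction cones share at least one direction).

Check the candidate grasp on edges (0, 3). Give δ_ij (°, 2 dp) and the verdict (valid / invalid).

α = atan 0.35 = 19.29°;  2α = 38.58°
edge 0: e_0 = (-0.47, +1.65);  n_0 = (+0.9617, +0.2740)
edge 3: e_3 = (+0.12, -1.68);  n_3 = (-0.9975, -0.0712)
∠(n_0, n_3) = 168.19°
δ = |180° − 168.19°| = 11.81°
11.81° ≤ 2α = 38.58°  →  valid

δ = 11.81°, valid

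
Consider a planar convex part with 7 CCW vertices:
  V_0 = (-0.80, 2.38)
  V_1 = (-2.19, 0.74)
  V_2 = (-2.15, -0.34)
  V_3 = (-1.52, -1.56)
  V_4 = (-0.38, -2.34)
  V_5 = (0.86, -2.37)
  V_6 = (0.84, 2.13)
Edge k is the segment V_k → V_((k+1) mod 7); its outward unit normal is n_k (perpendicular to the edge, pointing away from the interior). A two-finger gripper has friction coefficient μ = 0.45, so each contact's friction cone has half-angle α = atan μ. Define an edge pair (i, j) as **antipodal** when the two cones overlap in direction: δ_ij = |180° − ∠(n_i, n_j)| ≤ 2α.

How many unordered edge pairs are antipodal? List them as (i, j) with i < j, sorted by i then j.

count = 5; pairs: (0,5), (1,5), (2,5), (3,6), (4,6)

α = atan 0.45 = 24.23°;  2α = 48.46°
n_0 = (-0.7629, +0.6466)
n_1 = (-0.9993, -0.0370)
n_2 = (-0.8885, -0.4588)
n_3 = (-0.5647, -0.8253)
n_4 = (-0.0242, -0.9997)
n_5 = (+1.0000, +0.0044)
n_6 = (+0.1507, +0.9886)
  (0,1): δ = 137.60°  ·
  (0,2): δ = 112.41°  ·
  (0,3): δ = 84.10°  ·
  (0,4): δ = 51.10°  ·
  (0,5): δ = 40.54°  ✓
  (0,6): δ = 121.62°  ·
  (1,2): δ = 154.81°  ·
  (1,3): δ = 126.50°  ·
  (1,4): δ = 93.51°  ·
  (1,5): δ = 1.87°  ✓
  (1,6): δ = 79.21°  ·
  (2,3): δ = 151.69°  ·
  (2,4): δ = 118.70°  ·
  (2,5): δ = 27.06°  ✓
  (2,6): δ = 54.02°  ·
  (3,4): δ = 147.01°  ·
  (3,5): δ = 55.37°  ·
  (3,6): δ = 25.71°  ✓
  (4,5): δ = 88.36°  ·
  (4,6): δ = 7.28°  ✓
  (5,6): δ = 98.92°  ·
antipodal pairs: 5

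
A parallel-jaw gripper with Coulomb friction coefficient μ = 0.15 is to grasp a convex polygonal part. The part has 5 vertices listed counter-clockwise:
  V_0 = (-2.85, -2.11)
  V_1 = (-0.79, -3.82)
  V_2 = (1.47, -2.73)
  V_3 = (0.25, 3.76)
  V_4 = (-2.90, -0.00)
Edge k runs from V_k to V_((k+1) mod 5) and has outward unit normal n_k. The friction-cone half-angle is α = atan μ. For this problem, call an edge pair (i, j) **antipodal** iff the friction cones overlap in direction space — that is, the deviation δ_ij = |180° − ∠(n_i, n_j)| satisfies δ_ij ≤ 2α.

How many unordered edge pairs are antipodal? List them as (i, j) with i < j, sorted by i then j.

count = 1; pairs: (2,4)

α = atan 0.15 = 8.53°;  2α = 17.06°
n_0 = (-0.6387, -0.7694)
n_1 = (+0.4344, -0.9007)
n_2 = (+0.9828, +0.1847)
n_3 = (-0.7665, +0.6422)
n_4 = (-0.9997, -0.0237)
  (0,1): δ = 114.56°  ·
  (0,2): δ = 39.66°  ·
  (0,3): δ = 89.74°  ·
  (0,4): δ = 131.05°  ·
  (1,2): δ = 105.10°  ·
  (1,3): δ = 24.30°  ·
  (1,4): δ = 65.61°  ·
  (2,3): δ = 50.60°  ·
  (2,4): δ = 9.29°  ✓
  (3,4): δ = 138.69°  ·
antipodal pairs: 1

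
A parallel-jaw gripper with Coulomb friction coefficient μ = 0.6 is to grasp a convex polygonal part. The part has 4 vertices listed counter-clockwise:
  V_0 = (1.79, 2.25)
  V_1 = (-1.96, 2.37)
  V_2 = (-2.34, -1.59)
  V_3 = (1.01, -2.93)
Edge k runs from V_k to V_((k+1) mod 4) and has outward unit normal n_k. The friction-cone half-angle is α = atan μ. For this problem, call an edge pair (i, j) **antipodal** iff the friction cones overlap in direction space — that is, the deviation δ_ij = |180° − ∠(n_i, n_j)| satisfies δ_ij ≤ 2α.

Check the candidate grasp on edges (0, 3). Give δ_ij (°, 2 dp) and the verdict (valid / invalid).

α = atan 0.6 = 30.96°;  2α = 61.93°
edge 0: e_0 = (-3.75, +0.12);  n_0 = (+0.0320, +0.9995)
edge 3: e_3 = (+0.78, +5.18);  n_3 = (+0.9889, -0.1489)
∠(n_0, n_3) = 96.73°
δ = |180° − 96.73°| = 83.27°
83.27° > 2α = 61.93°  →  invalid

δ = 83.27°, invalid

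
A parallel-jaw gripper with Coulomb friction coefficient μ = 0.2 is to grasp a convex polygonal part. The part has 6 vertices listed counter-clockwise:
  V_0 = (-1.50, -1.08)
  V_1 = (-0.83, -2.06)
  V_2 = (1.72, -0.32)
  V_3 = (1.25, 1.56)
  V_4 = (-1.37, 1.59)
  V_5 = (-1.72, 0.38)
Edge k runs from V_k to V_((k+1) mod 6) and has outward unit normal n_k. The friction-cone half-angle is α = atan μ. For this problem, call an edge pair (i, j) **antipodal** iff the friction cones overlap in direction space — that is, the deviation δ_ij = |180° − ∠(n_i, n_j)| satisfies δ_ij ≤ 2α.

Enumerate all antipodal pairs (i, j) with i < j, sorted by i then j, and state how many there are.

count = 2; pairs: (0,2), (2,5)

α = atan 0.2 = 11.31°;  2α = 22.62°
n_0 = (-0.8255, -0.5644)
n_1 = (+0.5636, -0.8260)
n_2 = (+0.9701, +0.2425)
n_3 = (+0.0114, +0.9999)
n_4 = (-0.9606, +0.2779)
n_5 = (-0.9888, -0.1490)
  (0,1): δ = 90.05°  ·
  (0,2): δ = 20.32°  ✓
  (0,3): δ = 54.98°  ·
  (0,4): δ = 129.51°  ·
  (0,5): δ = 154.21°  ·
  (1,2): δ = 110.27°  ·
  (1,3): δ = 34.96°  ·
  (1,4): δ = 39.56°  ·
  (1,5): δ = 64.26°  ·
  (2,3): δ = 104.69°  ·
  (2,4): δ = 30.17°  ·
  (2,5): δ = 5.47°  ✓
  (3,4): δ = 105.48°  ·
  (3,5): δ = 80.77°  ·
  (4,5): δ = 155.30°  ·
antipodal pairs: 2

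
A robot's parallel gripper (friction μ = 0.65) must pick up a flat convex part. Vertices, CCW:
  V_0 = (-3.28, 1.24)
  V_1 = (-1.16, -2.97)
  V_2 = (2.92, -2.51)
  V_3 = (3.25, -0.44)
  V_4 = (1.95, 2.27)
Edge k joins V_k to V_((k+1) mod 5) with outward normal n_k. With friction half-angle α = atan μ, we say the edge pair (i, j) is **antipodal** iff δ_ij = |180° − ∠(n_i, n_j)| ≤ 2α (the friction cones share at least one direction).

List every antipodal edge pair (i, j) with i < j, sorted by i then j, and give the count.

α = atan 0.65 = 33.02°;  2α = 66.05°
n_0 = (-0.8932, -0.4498)
n_1 = (+0.1120, -0.9937)
n_2 = (+0.9875, -0.1574)
n_3 = (+0.9016, +0.4325)
n_4 = (-0.1932, +0.9812)
  (0,1): δ = 110.30°  ·
  (0,2): δ = 35.79°  ✓
  (0,3): δ = 1.10°  ✓
  (0,4): δ = 74.41°  ·
  (1,2): δ = 105.49°  ·
  (1,3): δ = 70.81°  ·
  (1,4): δ = 4.71°  ✓
  (2,3): δ = 145.31°  ·
  (2,4): δ = 69.80°  ·
  (3,4): δ = 104.49°  ·
antipodal pairs: 3

count = 3; pairs: (0,2), (0,3), (1,4)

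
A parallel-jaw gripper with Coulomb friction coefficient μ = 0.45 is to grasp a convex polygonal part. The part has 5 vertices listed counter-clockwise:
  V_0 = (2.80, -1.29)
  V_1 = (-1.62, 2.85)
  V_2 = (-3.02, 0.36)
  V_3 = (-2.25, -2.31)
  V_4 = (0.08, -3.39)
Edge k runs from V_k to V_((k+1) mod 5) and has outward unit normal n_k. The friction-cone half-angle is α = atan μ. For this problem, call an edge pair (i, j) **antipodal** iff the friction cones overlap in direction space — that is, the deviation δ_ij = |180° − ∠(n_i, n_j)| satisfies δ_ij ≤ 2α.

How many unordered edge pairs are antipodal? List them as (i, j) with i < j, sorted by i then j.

α = atan 0.45 = 24.23°;  2α = 48.46°
n_0 = (+0.6836, +0.7298)
n_1 = (-0.8717, +0.4901)
n_2 = (-0.9608, -0.2771)
n_3 = (-0.4205, -0.9073)
n_4 = (+0.6111, -0.7915)
  (0,1): δ = 76.22°  ·
  (0,2): δ = 30.79°  ✓
  (0,3): δ = 18.26°  ✓
  (0,4): δ = 80.80°  ·
  (1,2): δ = 134.57°  ·
  (1,3): δ = 85.52°  ·
  (1,4): δ = 22.98°  ✓
  (2,3): δ = 130.96°  ·
  (2,4): δ = 68.42°  ·
  (3,4): δ = 117.46°  ·
antipodal pairs: 3

count = 3; pairs: (0,2), (0,3), (1,4)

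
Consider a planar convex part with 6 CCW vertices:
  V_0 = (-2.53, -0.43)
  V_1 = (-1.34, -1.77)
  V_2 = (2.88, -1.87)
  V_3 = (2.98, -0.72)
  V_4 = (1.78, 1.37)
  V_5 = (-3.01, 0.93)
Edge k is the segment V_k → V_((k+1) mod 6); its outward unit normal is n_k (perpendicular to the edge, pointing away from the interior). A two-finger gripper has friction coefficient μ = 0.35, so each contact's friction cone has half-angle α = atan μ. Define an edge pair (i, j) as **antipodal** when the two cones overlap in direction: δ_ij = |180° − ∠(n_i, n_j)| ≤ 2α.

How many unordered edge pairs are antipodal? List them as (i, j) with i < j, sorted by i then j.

count = 4; pairs: (0,3), (1,4), (2,5), (3,5)

α = atan 0.35 = 19.29°;  2α = 38.58°
n_0 = (-0.7477, -0.6640)
n_1 = (-0.0237, -0.9997)
n_2 = (+0.9962, -0.0866)
n_3 = (+0.8672, +0.4979)
n_4 = (-0.0915, +0.9958)
n_5 = (-0.9430, -0.3328)
  (0,1): δ = 132.96°  ·
  (0,2): δ = 46.58°  ·
  (0,3): δ = 11.74°  ✓
  (0,4): δ = 53.64°  ·
  (0,5): δ = 157.83°  ·
  (1,2): δ = 93.61°  ·
  (1,3): δ = 58.78°  ·
  (1,4): δ = 6.61°  ✓
  (1,5): δ = 110.80°  ·
  (2,3): δ = 145.17°  ·
  (2,4): δ = 79.78°  ·
  (2,5): δ = 24.41°  ✓
  (3,4): δ = 114.61°  ·
  (3,5): δ = 10.42°  ✓
  (4,5): δ = 75.81°  ·
antipodal pairs: 4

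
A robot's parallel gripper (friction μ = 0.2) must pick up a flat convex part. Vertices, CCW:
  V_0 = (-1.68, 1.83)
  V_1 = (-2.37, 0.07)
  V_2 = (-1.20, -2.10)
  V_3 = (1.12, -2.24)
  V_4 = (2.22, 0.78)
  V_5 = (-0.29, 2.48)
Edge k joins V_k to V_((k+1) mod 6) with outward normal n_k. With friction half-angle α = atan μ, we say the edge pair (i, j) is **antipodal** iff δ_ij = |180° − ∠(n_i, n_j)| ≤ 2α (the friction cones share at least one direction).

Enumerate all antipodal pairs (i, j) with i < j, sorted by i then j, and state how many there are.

count = 1; pairs: (0,3)

α = atan 0.2 = 11.31°;  2α = 22.62°
n_0 = (-0.9310, +0.3650)
n_1 = (-0.8802, -0.4746)
n_2 = (-0.0602, -0.9982)
n_3 = (+0.9396, -0.3422)
n_4 = (+0.5608, +0.8280)
n_5 = (-0.4236, +0.9058)
  (0,1): δ = 130.26°  ·
  (0,2): δ = 72.05°  ·
  (0,3): δ = 1.39°  ✓
  (0,4): δ = 77.30°  ·
  (0,5): δ = 136.47°  ·
  (1,2): δ = 121.79°  ·
  (1,3): δ = 48.35°  ·
  (1,4): δ = 27.56°  ·
  (1,5): δ = 86.73°  ·
  (2,3): δ = 106.56°  ·
  (2,4): δ = 30.66°  ·
  (2,5): δ = 28.52°  ·
  (3,4): δ = 104.10°  ·
  (3,5): δ = 44.92°  ·
  (4,5): δ = 120.83°  ·
antipodal pairs: 1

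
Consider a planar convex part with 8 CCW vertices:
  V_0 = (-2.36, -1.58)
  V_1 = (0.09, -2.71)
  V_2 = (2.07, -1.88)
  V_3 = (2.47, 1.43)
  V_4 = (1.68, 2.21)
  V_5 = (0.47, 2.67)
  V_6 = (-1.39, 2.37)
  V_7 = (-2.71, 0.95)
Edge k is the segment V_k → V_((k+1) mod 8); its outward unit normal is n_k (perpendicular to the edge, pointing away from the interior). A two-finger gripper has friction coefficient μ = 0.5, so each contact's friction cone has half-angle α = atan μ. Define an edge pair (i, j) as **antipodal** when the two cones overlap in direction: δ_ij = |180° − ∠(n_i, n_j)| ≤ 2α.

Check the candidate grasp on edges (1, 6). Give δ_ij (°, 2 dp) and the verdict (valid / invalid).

δ = 24.35°, valid

α = atan 0.5 = 26.57°;  2α = 53.13°
edge 1: e_1 = (+1.98, +0.83);  n_1 = (+0.3866, -0.9222)
edge 6: e_6 = (-1.32, -1.42);  n_6 = (-0.7324, +0.6808)
∠(n_1, n_6) = 155.65°
δ = |180° − 155.65°| = 24.35°
24.35° ≤ 2α = 53.13°  →  valid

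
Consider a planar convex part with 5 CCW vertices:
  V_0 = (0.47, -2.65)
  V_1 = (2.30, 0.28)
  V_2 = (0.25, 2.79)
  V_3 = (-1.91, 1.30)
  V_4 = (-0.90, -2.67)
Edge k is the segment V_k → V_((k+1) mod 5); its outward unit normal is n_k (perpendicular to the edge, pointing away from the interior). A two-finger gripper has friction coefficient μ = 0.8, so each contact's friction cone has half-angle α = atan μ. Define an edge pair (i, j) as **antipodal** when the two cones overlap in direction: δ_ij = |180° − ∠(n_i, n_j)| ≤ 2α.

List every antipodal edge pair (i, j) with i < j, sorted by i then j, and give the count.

count = 5; pairs: (0,2), (0,3), (1,3), (1,4), (2,4)

α = atan 0.8 = 38.66°;  2α = 77.32°
n_0 = (+0.8482, -0.5297)
n_1 = (+0.7745, +0.6326)
n_2 = (-0.5678, +0.8232)
n_3 = (-0.9691, -0.2466)
n_4 = (+0.0146, -0.9999)
  (0,1): δ = 108.77°  ·
  (0,2): δ = 23.41°  ✓
  (0,3): δ = 46.26°  ✓
  (0,4): δ = 122.82°  ·
  (1,2): δ = 94.64°  ·
  (1,3): δ = 24.97°  ✓
  (1,4): δ = 51.60°  ✓
  (2,3): δ = 110.32°  ·
  (2,4): δ = 33.76°  ✓
  (3,4): δ = 103.44°  ·
antipodal pairs: 5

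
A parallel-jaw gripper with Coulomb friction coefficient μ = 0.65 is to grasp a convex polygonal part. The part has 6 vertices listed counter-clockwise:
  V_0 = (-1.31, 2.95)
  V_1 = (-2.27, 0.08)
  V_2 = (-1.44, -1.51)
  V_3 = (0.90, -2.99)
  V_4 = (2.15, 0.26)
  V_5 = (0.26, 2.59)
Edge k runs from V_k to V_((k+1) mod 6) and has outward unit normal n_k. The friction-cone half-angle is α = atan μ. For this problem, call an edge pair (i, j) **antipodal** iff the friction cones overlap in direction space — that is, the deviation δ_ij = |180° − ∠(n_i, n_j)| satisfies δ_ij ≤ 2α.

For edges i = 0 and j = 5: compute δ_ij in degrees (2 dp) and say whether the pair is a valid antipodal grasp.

α = atan 0.65 = 33.02°;  2α = 66.05°
edge 0: e_0 = (-0.96, -2.87);  n_0 = (-0.9484, +0.3172)
edge 5: e_5 = (-1.57, +0.36);  n_5 = (+0.2235, +0.9747)
∠(n_0, n_5) = 84.42°
δ = |180° − 84.42°| = 95.58°
95.58° > 2α = 66.05°  →  invalid

δ = 95.58°, invalid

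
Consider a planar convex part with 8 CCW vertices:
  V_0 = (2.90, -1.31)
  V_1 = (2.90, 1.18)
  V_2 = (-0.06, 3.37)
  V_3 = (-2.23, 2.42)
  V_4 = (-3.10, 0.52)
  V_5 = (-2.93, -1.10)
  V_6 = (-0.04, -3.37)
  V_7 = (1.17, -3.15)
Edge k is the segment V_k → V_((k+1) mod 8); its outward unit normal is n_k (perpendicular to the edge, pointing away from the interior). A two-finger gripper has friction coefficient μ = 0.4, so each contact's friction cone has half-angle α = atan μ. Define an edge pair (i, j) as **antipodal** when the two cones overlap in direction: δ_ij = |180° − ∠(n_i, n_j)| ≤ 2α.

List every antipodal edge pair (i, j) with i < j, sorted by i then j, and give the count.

count = 6; pairs: (0,3), (0,4), (1,5), (2,6), (2,7), (3,7)

α = atan 0.4 = 21.80°;  2α = 43.60°
n_0 = (+1.0000, -0.0000)
n_1 = (+0.5948, +0.8039)
n_2 = (-0.4010, +0.9161)
n_3 = (-0.9092, +0.4163)
n_4 = (-0.9945, -0.1044)
n_5 = (-0.6177, -0.7864)
n_6 = (+0.1789, -0.9839)
n_7 = (+0.7285, -0.6850)
  (0,1): δ = 126.50°  ·
  (0,2): δ = 66.36°  ·
  (0,3): δ = 24.60°  ✓
  (0,4): δ = 5.99°  ✓
  (0,5): δ = 51.85°  ·
  (0,6): δ = 100.30°  ·
  (0,7): δ = 136.76°  ·
  (1,2): δ = 119.86°  ·
  (1,3): δ = 78.11°  ·
  (1,4): δ = 47.51°  ·
  (1,5): δ = 1.65°  ✓
  (1,6): δ = 46.80°  ·
  (1,7): δ = 83.26°  ·
  (2,3): δ = 138.25°  ·
  (2,4): δ = 107.65°  ·
  (2,5): δ = 61.79°  ·
  (2,6): δ = 13.34°  ✓
  (2,7): δ = 23.12°  ✓
  (3,4): δ = 149.41°  ·
  (3,5): δ = 103.55°  ·
  (3,6): δ = 55.09°  ·
  (3,7): δ = 18.63°  ✓
  (4,5): δ = 134.14°  ·
  (4,6): δ = 85.69°  ·
  (4,7): δ = 49.23°  ·
  (5,6): δ = 131.55°  ·
  (5,7): δ = 95.09°  ·
  (6,7): δ = 143.54°  ·
antipodal pairs: 6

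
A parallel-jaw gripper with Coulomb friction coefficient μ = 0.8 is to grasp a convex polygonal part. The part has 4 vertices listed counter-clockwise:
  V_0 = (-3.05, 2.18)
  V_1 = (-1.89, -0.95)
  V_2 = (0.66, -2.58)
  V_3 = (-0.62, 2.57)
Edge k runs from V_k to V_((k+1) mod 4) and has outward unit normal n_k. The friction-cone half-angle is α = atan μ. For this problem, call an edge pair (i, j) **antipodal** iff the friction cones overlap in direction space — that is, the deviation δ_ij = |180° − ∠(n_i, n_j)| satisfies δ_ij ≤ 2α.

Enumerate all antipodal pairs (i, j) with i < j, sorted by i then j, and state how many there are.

α = atan 0.8 = 38.66°;  2α = 77.32°
n_0 = (-0.9377, -0.3475)
n_1 = (-0.5386, -0.8426)
n_2 = (+0.9705, +0.2412)
n_3 = (-0.1585, +0.9874)
  (0,1): δ = 142.92°  ·
  (0,2): δ = 6.38°  ✓
  (0,3): δ = 78.78°  ·
  (1,2): δ = 43.45°  ✓
  (1,3): δ = 41.71°  ✓
  (2,3): δ = 94.84°  ·
antipodal pairs: 3

count = 3; pairs: (0,2), (1,2), (1,3)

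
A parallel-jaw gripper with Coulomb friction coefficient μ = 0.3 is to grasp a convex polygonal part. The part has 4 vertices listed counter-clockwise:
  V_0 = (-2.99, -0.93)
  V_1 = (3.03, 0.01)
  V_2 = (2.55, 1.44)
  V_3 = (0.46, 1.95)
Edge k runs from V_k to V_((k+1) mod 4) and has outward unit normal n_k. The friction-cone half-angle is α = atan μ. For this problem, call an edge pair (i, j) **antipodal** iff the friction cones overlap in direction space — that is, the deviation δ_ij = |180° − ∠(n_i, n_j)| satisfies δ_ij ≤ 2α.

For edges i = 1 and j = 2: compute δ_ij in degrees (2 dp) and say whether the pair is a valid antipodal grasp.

α = atan 0.3 = 16.70°;  2α = 33.40°
edge 1: e_1 = (-0.48, +1.43);  n_1 = (+0.9480, +0.3182)
edge 2: e_2 = (-2.09, +0.51);  n_2 = (+0.2371, +0.9715)
∠(n_1, n_2) = 57.73°
δ = |180° − 57.73°| = 122.27°
122.27° > 2α = 33.40°  →  invalid

δ = 122.27°, invalid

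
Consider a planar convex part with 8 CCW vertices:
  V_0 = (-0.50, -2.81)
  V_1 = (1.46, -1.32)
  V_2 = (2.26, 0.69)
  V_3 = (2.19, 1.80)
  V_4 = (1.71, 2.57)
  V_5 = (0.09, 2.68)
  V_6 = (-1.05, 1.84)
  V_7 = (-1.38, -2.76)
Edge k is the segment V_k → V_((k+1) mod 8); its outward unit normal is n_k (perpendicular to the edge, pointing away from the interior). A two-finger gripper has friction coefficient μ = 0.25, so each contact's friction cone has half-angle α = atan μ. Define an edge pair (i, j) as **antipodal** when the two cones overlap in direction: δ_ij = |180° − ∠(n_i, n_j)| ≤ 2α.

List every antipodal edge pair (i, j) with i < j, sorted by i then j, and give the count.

count = 4; pairs: (0,5), (1,6), (2,6), (4,7)

α = atan 0.25 = 14.04°;  2α = 28.07°
n_0 = (+0.6052, -0.7961)
n_1 = (+0.9291, -0.3698)
n_2 = (+0.9980, +0.0629)
n_3 = (+0.8486, +0.5290)
n_4 = (+0.0677, +0.9977)
n_5 = (-0.5932, +0.8051)
n_6 = (-0.9974, +0.0716)
n_7 = (-0.0567, -0.9984)
  (0,1): δ = 148.95°  ·
  (0,2): δ = 123.63°  ·
  (0,3): δ = 95.30°  ·
  (0,4): δ = 41.13°  ·
  (0,5): δ = 0.86°  ✓
  (0,6): δ = 48.65°  ·
  (0,7): δ = 139.51°  ·
  (1,2): δ = 154.69°  ·
  (1,3): δ = 126.36°  ·
  (1,4): δ = 72.18°  ·
  (1,5): δ = 31.91°  ·
  (1,6): δ = 17.60°  ✓
  (1,7): δ = 108.45°  ·
  (2,3): δ = 151.67°  ·
  (2,4): δ = 97.49°  ·
  (2,5): δ = 57.22°  ·
  (2,6): δ = 7.71°  ✓
  (2,7): δ = 83.14°  ·
  (3,4): δ = 125.82°  ·
  (3,5): δ = 85.55°  ·
  (3,6): δ = 36.04°  ·
  (3,7): δ = 54.81°  ·
  (4,5): δ = 139.73°  ·
  (4,6): δ = 90.22°  ·
  (4,7): δ = 0.63°  ✓
  (5,6): δ = 130.49°  ·
  (5,7): δ = 39.64°  ·
  (6,7): δ = 89.15°  ·
antipodal pairs: 4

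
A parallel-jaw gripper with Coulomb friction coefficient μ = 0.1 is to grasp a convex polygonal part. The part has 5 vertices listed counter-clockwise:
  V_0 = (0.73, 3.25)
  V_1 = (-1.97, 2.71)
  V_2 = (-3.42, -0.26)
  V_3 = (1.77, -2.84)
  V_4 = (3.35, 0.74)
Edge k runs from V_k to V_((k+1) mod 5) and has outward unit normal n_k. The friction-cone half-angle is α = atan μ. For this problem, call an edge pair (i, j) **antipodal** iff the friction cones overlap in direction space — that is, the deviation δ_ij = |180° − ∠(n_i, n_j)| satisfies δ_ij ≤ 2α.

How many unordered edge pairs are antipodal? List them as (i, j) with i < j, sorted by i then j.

count = 1; pairs: (1,3)

α = atan 0.1 = 5.71°;  2α = 11.42°
n_0 = (-0.1961, +0.9806)
n_1 = (-0.8986, +0.4387)
n_2 = (-0.4451, -0.8955)
n_3 = (+0.9149, -0.4038)
n_4 = (+0.6918, +0.7221)
  (0,1): δ = 127.33°  ·
  (0,2): δ = 37.74°  ·
  (0,3): δ = 54.88°  ·
  (0,4): δ = 124.92°  ·
  (1,2): δ = 90.41°  ·
  (1,3): δ = 2.21°  ✓
  (1,4): δ = 72.25°  ·
  (2,3): δ = 87.38°  ·
  (2,4): δ = 17.34°  ·
  (3,4): δ = 109.96°  ·
antipodal pairs: 1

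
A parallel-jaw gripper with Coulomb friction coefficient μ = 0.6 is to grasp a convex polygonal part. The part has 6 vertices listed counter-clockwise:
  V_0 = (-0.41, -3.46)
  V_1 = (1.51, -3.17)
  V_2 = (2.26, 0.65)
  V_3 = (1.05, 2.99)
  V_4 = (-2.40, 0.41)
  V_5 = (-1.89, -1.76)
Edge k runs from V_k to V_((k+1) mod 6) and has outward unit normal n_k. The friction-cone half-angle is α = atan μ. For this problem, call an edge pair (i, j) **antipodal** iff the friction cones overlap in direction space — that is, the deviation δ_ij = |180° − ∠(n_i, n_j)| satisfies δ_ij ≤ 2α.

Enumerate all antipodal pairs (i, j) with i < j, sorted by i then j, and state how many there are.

count = 6; pairs: (0,3), (1,3), (1,4), (1,5), (2,4), (2,5)

α = atan 0.6 = 30.96°;  2α = 61.93°
n_0 = (+0.1493, -0.9888)
n_1 = (+0.9813, -0.1927)
n_2 = (+0.8883, +0.4593)
n_3 = (-0.5989, +0.8008)
n_4 = (-0.9735, -0.2288)
n_5 = (-0.7542, -0.6566)
  (0,1): δ = 109.70°  ·
  (0,2): δ = 71.25°  ·
  (0,3): δ = 28.20°  ✓
  (0,4): δ = 94.64°  ·
  (0,5): δ = 122.45°  ·
  (1,2): δ = 141.55°  ·
  (1,3): δ = 42.10°  ✓
  (1,4): δ = 24.33°  ✓
  (1,5): δ = 52.15°  ✓
  (2,3): δ = 80.55°  ·
  (2,4): δ = 14.12°  ✓
  (2,5): δ = 13.70°  ✓
  (3,4): δ = 113.56°  ·
  (3,5): δ = 85.75°  ·
  (4,5): δ = 152.18°  ·
antipodal pairs: 6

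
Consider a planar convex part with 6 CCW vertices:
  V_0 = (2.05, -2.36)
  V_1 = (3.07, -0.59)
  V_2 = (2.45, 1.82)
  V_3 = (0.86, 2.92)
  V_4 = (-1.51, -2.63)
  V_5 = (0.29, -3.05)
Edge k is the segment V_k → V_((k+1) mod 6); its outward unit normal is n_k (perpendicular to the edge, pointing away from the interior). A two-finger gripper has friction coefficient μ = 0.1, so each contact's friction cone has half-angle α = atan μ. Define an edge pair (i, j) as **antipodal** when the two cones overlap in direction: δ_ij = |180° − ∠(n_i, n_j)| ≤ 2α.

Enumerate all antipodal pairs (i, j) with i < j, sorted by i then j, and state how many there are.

count = 1; pairs: (0,3)

α = atan 0.1 = 5.71°;  2α = 11.42°
n_0 = (+0.8664, -0.4993)
n_1 = (+0.9685, +0.2491)
n_2 = (+0.5689, +0.8224)
n_3 = (-0.9197, +0.3927)
n_4 = (-0.2272, -0.9738)
n_5 = (+0.3650, -0.9310)
  (0,1): δ = 135.62°  ·
  (0,2): δ = 94.72°  ·
  (0,3): δ = 6.83°  ✓
  (0,4): δ = 106.82°  ·
  (0,5): δ = 141.36°  ·
  (1,2): δ = 139.10°  ·
  (1,3): δ = 37.55°  ·
  (1,4): δ = 62.44°  ·
  (1,5): δ = 96.98°  ·
  (2,3): δ = 78.45°  ·
  (2,4): δ = 21.54°  ·
  (2,5): δ = 56.08°  ·
  (3,4): δ = 80.01°  ·
  (3,5): δ = 45.47°  ·
  (4,5): δ = 145.46°  ·
antipodal pairs: 1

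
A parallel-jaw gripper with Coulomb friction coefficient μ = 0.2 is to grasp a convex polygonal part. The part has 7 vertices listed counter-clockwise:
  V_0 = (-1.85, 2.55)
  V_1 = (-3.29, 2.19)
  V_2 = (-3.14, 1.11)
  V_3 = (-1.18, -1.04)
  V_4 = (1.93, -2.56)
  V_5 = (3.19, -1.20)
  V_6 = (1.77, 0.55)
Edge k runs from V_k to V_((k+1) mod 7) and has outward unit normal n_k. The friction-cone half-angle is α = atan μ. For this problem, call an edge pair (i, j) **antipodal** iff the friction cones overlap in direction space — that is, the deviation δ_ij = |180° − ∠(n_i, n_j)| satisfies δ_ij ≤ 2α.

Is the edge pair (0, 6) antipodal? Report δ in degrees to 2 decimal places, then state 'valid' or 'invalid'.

α = atan 0.2 = 11.31°;  2α = 22.62°
edge 0: e_0 = (-1.44, -0.36);  n_0 = (-0.2425, +0.9701)
edge 6: e_6 = (-3.62, +2.00);  n_6 = (+0.4836, +0.8753)
∠(n_0, n_6) = 42.96°
δ = |180° − 42.96°| = 137.04°
137.04° > 2α = 22.62°  →  invalid

δ = 137.04°, invalid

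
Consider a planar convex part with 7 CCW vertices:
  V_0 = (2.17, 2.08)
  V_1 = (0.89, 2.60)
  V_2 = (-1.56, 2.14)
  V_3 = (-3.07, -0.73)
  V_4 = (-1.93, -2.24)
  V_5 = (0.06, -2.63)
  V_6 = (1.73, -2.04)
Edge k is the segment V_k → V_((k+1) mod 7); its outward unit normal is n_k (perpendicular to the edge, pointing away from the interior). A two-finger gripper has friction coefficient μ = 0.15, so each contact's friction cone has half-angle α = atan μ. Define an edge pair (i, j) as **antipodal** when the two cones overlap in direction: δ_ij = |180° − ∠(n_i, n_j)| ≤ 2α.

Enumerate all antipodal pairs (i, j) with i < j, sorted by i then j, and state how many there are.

count = 2; pairs: (0,4), (1,5)

α = atan 0.15 = 8.53°;  2α = 17.06°
n_0 = (+0.3764, +0.9265)
n_1 = (-0.1845, +0.9828)
n_2 = (-0.8850, +0.4656)
n_3 = (-0.7981, -0.6025)
n_4 = (-0.1923, -0.9813)
n_5 = (+0.3331, -0.9429)
n_6 = (+0.9943, -0.1062)
  (0,1): δ = 147.26°  ·
  (0,2): δ = 95.64°  ·
  (0,3): δ = 30.84°  ·
  (0,4): δ = 11.02°  ✓
  (0,5): δ = 41.57°  ·
  (0,6): δ = 106.01°  ·
  (1,2): δ = 128.38°  ·
  (1,3): δ = 63.58°  ·
  (1,4): δ = 21.72°  ·
  (1,5): δ = 8.82°  ✓
  (1,6): δ = 73.27°  ·
  (2,3): δ = 115.20°  ·
  (2,4): δ = 73.34°  ·
  (2,5): δ = 42.79°  ·
  (2,6): δ = 21.65°  ·
  (3,4): δ = 138.14°  ·
  (3,5): δ = 107.59°  ·
  (3,6): δ = 43.15°  ·
  (4,5): δ = 149.45°  ·
  (4,6): δ = 85.01°  ·
  (5,6): δ = 115.55°  ·
antipodal pairs: 2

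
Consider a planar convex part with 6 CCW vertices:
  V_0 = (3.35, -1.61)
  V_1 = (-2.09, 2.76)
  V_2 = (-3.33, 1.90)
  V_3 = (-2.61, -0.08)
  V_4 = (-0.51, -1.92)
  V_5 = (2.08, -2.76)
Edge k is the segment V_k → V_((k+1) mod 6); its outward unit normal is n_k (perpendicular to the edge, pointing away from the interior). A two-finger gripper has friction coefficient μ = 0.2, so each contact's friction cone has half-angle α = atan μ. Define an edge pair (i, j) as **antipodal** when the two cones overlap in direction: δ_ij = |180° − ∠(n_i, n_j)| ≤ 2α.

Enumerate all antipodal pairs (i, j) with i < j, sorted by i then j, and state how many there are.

count = 3; pairs: (0,3), (0,4), (1,5)

α = atan 0.2 = 11.31°;  2α = 22.62°
n_0 = (+0.6263, +0.7796)
n_1 = (-0.5699, +0.8217)
n_2 = (-0.9398, -0.3417)
n_3 = (-0.6590, -0.7521)
n_4 = (-0.3085, -0.9512)
n_5 = (+0.6712, -0.7413)
  (0,1): δ = 106.48°  ·
  (0,2): δ = 31.24°  ·
  (0,3): δ = 2.45°  ✓
  (0,4): δ = 20.81°  ✓
  (0,5): δ = 80.94°  ·
  (1,2): δ = 104.76°  ·
  (1,3): δ = 75.97°  ·
  (1,4): δ = 52.71°  ·
  (1,5): δ = 7.42°  ✓
  (2,3): δ = 151.21°  ·
  (2,4): δ = 127.95°  ·
  (2,5): δ = 67.82°  ·
  (3,4): δ = 156.74°  ·
  (3,5): δ = 96.61°  ·
  (4,5): δ = 119.87°  ·
antipodal pairs: 3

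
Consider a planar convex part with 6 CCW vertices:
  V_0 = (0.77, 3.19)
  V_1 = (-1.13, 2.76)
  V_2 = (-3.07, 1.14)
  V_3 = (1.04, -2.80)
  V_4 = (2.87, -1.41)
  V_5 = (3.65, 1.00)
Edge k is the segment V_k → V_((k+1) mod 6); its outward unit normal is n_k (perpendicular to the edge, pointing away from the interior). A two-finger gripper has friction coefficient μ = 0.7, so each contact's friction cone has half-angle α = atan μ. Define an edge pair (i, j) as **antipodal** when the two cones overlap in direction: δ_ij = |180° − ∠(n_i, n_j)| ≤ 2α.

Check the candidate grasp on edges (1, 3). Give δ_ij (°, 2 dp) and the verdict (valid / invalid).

α = atan 0.7 = 34.99°;  2α = 69.98°
edge 1: e_1 = (-1.94, -1.62);  n_1 = (-0.6410, +0.7676)
edge 3: e_3 = (+1.83, +1.39);  n_3 = (+0.6049, -0.7963)
∠(n_1, n_3) = 177.36°
δ = |180° − 177.36°| = 2.64°
2.64° ≤ 2α = 69.98°  →  valid

δ = 2.64°, valid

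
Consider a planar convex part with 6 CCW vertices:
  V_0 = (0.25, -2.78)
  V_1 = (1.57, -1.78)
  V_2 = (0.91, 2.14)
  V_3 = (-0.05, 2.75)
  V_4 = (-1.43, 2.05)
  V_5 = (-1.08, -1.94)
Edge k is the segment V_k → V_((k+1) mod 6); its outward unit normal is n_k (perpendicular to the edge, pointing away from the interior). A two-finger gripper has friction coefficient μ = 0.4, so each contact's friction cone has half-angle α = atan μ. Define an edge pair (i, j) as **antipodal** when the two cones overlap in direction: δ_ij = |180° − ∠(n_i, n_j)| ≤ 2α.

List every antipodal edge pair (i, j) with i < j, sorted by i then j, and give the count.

α = atan 0.4 = 21.80°;  2α = 43.60°
n_0 = (+0.6039, -0.7971)
n_1 = (+0.9861, +0.1660)
n_2 = (+0.5363, +0.8440)
n_3 = (-0.4524, +0.8918)
n_4 = (-0.9962, -0.0874)
n_5 = (-0.5340, -0.8455)
  (0,1): δ = 117.59°  ·
  (0,2): δ = 69.58°  ·
  (0,3): δ = 10.25°  ✓
  (0,4): δ = 57.87°  ·
  (0,5): δ = 110.58°  ·
  (1,2): δ = 131.99°  ·
  (1,3): δ = 72.66°  ·
  (1,4): δ = 4.54°  ✓
  (1,5): δ = 48.17°  ·
  (2,3): δ = 120.67°  ·
  (2,4): δ = 52.55°  ·
  (2,5): δ = 0.16°  ✓
  (3,4): δ = 111.88°  ·
  (3,5): δ = 59.17°  ·
  (4,5): δ = 127.29°  ·
antipodal pairs: 3

count = 3; pairs: (0,3), (1,4), (2,5)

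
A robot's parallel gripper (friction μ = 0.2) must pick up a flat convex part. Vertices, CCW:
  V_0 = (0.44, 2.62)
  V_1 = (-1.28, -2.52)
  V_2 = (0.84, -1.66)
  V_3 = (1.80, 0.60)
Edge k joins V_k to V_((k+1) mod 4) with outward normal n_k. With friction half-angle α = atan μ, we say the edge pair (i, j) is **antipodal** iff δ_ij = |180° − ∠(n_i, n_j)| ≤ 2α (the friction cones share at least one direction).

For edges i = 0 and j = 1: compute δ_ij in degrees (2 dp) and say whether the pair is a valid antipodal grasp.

δ = 49.42°, invalid

α = atan 0.2 = 11.31°;  2α = 22.62°
edge 0: e_0 = (-1.72, -5.14);  n_0 = (-0.9483, +0.3173)
edge 1: e_1 = (+2.12, +0.86);  n_1 = (+0.3759, -0.9267)
∠(n_0, n_1) = 130.58°
δ = |180° − 130.58°| = 49.42°
49.42° > 2α = 22.62°  →  invalid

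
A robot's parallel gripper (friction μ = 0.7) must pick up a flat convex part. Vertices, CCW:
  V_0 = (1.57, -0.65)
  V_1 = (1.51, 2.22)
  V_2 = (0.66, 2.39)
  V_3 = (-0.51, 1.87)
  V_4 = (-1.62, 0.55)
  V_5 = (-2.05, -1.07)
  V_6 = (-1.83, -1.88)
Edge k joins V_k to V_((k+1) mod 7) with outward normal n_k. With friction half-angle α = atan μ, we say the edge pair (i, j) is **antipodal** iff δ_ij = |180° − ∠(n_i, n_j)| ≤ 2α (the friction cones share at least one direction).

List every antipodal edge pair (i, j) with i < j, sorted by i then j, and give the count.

α = atan 0.7 = 34.99°;  2α = 69.98°
n_0 = (+0.9998, +0.0209)
n_1 = (+0.1961, +0.9806)
n_2 = (-0.4061, +0.9138)
n_3 = (-0.7654, +0.6436)
n_4 = (-0.9665, +0.2565)
n_5 = (-0.9650, -0.2621)
n_6 = (+0.3402, -0.9404)
  (0,1): δ = 102.51°  ·
  (0,2): δ = 67.24°  ✓
  (0,3): δ = 41.26°  ✓
  (0,4): δ = 16.06°  ✓
  (0,5): δ = 14.00°  ✓
  (0,6): δ = 108.69°  ·
  (1,2): δ = 144.73°  ·
  (1,3): δ = 118.75°  ·
  (1,4): δ = 93.56°  ·
  (1,5): δ = 63.49°  ✓
  (1,6): δ = 31.20°  ✓
  (2,3): δ = 154.02°  ·
  (2,4): δ = 128.83°  ·
  (2,5): δ = 98.77°  ·
  (2,6): δ = 4.07°  ✓
  (3,4): δ = 154.80°  ·
  (3,5): δ = 124.74°  ·
  (3,6): δ = 30.05°  ✓
  (4,5): δ = 149.94°  ·
  (4,6): δ = 55.25°  ✓
  (5,6): δ = 85.31°  ·
antipodal pairs: 9

count = 9; pairs: (0,2), (0,3), (0,4), (0,5), (1,5), (1,6), (2,6), (3,6), (4,6)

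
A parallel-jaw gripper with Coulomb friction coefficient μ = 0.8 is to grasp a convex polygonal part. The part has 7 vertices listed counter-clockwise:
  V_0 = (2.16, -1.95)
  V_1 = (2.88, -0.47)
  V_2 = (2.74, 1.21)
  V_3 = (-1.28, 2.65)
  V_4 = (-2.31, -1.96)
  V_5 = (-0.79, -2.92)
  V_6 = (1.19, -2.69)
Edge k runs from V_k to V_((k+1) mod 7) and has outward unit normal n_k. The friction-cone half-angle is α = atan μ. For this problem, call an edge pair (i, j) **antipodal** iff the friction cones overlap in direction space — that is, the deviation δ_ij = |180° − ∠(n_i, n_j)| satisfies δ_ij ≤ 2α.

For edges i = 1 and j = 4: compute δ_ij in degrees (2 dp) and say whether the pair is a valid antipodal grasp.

α = atan 0.8 = 38.66°;  2α = 77.32°
edge 1: e_1 = (-0.14, +1.68);  n_1 = (+0.9965, +0.0830)
edge 4: e_4 = (+1.52, -0.96);  n_4 = (-0.5340, -0.8455)
∠(n_1, n_4) = 127.04°
δ = |180° − 127.04°| = 52.96°
52.96° ≤ 2α = 77.32°  →  valid

δ = 52.96°, valid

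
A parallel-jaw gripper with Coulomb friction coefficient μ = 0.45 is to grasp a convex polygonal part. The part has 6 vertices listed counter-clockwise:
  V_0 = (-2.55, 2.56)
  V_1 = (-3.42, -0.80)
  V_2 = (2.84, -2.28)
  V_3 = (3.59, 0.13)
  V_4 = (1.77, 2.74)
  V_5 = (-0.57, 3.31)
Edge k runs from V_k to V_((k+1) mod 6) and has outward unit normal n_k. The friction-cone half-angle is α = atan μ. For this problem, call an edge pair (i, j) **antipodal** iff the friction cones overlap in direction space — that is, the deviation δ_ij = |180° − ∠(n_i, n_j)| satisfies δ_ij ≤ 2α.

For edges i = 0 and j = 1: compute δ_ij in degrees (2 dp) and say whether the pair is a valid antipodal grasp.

α = atan 0.45 = 24.23°;  2α = 48.46°
edge 0: e_0 = (-0.87, -3.36);  n_0 = (-0.9681, +0.2507)
edge 1: e_1 = (+6.26, -1.48);  n_1 = (-0.2301, -0.9732)
∠(n_0, n_1) = 91.21°
δ = |180° − 91.21°| = 88.79°
88.79° > 2α = 48.46°  →  invalid

δ = 88.79°, invalid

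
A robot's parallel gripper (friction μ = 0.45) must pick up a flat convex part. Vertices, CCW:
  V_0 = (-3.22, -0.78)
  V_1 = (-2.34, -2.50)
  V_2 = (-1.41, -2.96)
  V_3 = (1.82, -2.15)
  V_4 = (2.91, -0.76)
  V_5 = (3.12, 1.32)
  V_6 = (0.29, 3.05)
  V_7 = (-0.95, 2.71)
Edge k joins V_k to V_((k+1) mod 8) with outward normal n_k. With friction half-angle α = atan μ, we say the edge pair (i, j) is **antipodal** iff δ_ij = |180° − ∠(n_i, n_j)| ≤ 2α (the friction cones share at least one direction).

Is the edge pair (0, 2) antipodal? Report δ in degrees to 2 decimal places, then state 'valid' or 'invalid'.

α = atan 0.45 = 24.23°;  2α = 48.46°
edge 0: e_0 = (+0.88, -1.72);  n_0 = (-0.8902, -0.4555)
edge 2: e_2 = (+3.23, +0.81);  n_2 = (+0.2432, -0.9700)
∠(n_0, n_2) = 76.98°
δ = |180° − 76.98°| = 103.02°
103.02° > 2α = 48.46°  →  invalid

δ = 103.02°, invalid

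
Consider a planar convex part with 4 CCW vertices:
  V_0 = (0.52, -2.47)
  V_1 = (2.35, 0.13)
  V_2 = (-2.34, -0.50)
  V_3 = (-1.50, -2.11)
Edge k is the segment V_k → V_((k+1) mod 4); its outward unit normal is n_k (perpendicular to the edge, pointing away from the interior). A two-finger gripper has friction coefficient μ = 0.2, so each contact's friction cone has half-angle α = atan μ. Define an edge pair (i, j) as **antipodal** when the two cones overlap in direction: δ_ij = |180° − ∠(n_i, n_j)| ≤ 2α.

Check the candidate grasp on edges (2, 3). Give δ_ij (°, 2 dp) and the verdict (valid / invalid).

δ = 127.66°, invalid

α = atan 0.2 = 11.31°;  2α = 22.62°
edge 2: e_2 = (+0.84, -1.61);  n_2 = (-0.8866, -0.4626)
edge 3: e_3 = (+2.02, -0.36);  n_3 = (-0.1755, -0.9845)
∠(n_2, n_3) = 52.34°
δ = |180° − 52.34°| = 127.66°
127.66° > 2α = 22.62°  →  invalid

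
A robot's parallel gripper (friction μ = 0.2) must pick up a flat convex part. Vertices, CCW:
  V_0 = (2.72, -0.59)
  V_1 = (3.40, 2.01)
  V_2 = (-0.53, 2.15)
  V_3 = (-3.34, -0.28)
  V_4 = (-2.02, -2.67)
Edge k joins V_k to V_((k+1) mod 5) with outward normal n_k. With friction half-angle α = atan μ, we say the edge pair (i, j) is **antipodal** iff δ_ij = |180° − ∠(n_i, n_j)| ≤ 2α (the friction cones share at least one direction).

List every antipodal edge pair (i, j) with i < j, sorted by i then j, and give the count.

count = 1; pairs: (2,4)

α = atan 0.2 = 11.31°;  2α = 22.62°
n_0 = (+0.9675, -0.2530)
n_1 = (+0.0356, +0.9994)
n_2 = (-0.6541, +0.7564)
n_3 = (-0.8754, -0.4835)
n_4 = (+0.4018, -0.9157)
  (0,1): δ = 77.38°  ·
  (0,2): δ = 34.49°  ·
  (0,3): δ = 43.57°  ·
  (0,4): δ = 128.35°  ·
  (1,2): δ = 137.11°  ·
  (1,3): δ = 59.05°  ·
  (1,4): δ = 25.73°  ·
  (2,3): δ = 101.94°  ·
  (2,4): δ = 17.16°  ✓
  (3,4): δ = 95.22°  ·
antipodal pairs: 1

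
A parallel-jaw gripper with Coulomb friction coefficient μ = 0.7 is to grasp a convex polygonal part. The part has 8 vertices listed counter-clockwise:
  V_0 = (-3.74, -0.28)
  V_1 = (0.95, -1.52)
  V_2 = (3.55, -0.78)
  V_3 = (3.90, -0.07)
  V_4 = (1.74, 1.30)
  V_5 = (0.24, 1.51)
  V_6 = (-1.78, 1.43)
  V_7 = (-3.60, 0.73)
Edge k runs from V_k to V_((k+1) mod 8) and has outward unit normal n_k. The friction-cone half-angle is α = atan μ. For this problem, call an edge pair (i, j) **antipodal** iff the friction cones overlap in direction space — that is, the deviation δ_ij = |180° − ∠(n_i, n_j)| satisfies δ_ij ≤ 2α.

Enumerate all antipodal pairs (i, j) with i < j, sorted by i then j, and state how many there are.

count = 13; pairs: (0,3), (0,4), (0,5), (0,6), (1,3), (1,4), (1,5), (1,6), (1,7), (2,5), (2,6), (2,7), (3,7)

α = atan 0.7 = 34.99°;  2α = 69.98°
n_0 = (-0.2556, -0.9668)
n_1 = (+0.2737, -0.9618)
n_2 = (+0.8969, -0.4422)
n_3 = (+0.5356, +0.8445)
n_4 = (+0.1386, +0.9903)
n_5 = (-0.0396, +0.9992)
n_6 = (-0.3590, +0.9333)
n_7 = (-0.9905, +0.1373)
  (0,1): δ = 149.30°  ·
  (0,2): δ = 101.43°  ·
  (0,3): δ = 17.58°  ✓
  (0,4): δ = 6.84°  ✓
  (0,5): δ = 17.08°  ✓
  (0,6): δ = 35.85°  ✓
  (0,7): δ = 96.92°  ·
  (1,2): δ = 132.13°  ·
  (1,3): δ = 48.27°  ✓
  (1,4): δ = 23.86°  ✓
  (1,5): δ = 13.62°  ✓
  (1,6): δ = 5.15°  ✓
  (1,7): δ = 66.22°  ✓
  (2,3): δ = 96.14°  ·
  (2,4): δ = 71.73°  ·
  (2,5): δ = 61.49°  ✓
  (2,6): δ = 42.72°  ✓
  (2,7): δ = 18.35°  ✓
  (3,4): δ = 155.58°  ·
  (3,5): δ = 145.35°  ·
  (3,6): δ = 126.58°  ·
  (3,7): δ = 65.51°  ✓
  (4,5): δ = 169.76°  ·
  (4,6): δ = 150.99°  ·
  (4,7): δ = 89.92°  ·
  (5,6): δ = 161.23°  ·
  (5,7): δ = 100.16°  ·
  (6,7): δ = 118.93°  ·
antipodal pairs: 13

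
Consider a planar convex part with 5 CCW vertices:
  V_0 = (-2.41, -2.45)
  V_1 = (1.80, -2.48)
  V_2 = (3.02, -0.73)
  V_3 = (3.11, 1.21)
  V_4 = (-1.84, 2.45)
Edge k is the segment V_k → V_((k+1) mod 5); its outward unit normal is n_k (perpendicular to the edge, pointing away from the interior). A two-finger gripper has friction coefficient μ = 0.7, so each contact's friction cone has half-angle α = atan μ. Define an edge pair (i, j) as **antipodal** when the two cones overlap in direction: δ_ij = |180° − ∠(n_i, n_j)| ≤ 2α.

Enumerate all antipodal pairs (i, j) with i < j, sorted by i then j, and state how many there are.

count = 4; pairs: (0,3), (1,3), (1,4), (2,4)

α = atan 0.7 = 34.99°;  2α = 69.98°
n_0 = (-0.0071, -1.0000)
n_1 = (+0.8203, -0.5719)
n_2 = (+0.9989, -0.0463)
n_3 = (+0.2430, +0.9700)
n_4 = (-0.9933, +0.1155)
  (0,1): δ = 124.47°  ·
  (0,2): δ = 92.25°  ·
  (0,3): δ = 13.66°  ✓
  (0,4): δ = 83.77°  ·
  (1,2): δ = 147.77°  ·
  (1,3): δ = 69.18°  ✓
  (1,4): δ = 28.25°  ✓
  (2,3): δ = 101.41°  ·
  (2,4): δ = 3.98°  ✓
  (3,4): δ = 82.57°  ·
antipodal pairs: 4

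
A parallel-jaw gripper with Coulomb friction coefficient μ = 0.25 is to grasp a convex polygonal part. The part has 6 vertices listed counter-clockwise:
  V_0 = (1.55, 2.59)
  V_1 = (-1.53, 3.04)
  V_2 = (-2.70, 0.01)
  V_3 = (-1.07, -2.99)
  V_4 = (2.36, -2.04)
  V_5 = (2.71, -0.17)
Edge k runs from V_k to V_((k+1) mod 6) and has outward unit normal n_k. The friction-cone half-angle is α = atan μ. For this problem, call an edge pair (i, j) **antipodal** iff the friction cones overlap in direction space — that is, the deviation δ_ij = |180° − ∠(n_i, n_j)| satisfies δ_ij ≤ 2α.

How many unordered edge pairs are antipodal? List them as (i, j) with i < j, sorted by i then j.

count = 3; pairs: (0,3), (1,4), (2,5)

α = atan 0.25 = 14.04°;  2α = 28.07°
n_0 = (+0.1446, +0.9895)
n_1 = (-0.9329, +0.3602)
n_2 = (-0.8787, -0.4774)
n_3 = (+0.2669, -0.9637)
n_4 = (+0.9829, -0.1840)
n_5 = (+0.9219, +0.3875)
  (0,1): δ = 102.80°  ·
  (0,2): δ = 53.17°  ·
  (0,3): δ = 23.79°  ✓
  (0,4): δ = 87.71°  ·
  (0,5): δ = 121.11°  ·
  (1,2): δ = 130.37°  ·
  (1,3): δ = 53.41°  ·
  (1,4): δ = 10.51°  ✓
  (1,5): δ = 43.91°  ·
  (2,3): δ = 103.04°  ·
  (2,4): δ = 39.12°  ·
  (2,5): δ = 5.72°  ✓
  (3,4): δ = 116.08°  ·
  (3,5): δ = 82.68°  ·
  (4,5): δ = 146.60°  ·
antipodal pairs: 3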